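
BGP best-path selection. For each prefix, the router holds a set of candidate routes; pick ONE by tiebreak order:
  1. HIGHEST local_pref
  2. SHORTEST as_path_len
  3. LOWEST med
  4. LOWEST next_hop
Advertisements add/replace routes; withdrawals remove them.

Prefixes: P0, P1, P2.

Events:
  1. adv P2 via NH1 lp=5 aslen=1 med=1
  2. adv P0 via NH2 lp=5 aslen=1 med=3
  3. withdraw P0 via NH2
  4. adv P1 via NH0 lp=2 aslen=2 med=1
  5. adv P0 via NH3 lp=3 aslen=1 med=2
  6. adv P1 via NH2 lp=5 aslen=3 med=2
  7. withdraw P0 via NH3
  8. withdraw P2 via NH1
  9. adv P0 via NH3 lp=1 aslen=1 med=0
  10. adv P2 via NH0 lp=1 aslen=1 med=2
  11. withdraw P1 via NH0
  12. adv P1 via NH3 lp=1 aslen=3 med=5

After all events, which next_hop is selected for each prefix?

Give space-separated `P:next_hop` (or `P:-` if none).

Op 1: best P0=- P1=- P2=NH1
Op 2: best P0=NH2 P1=- P2=NH1
Op 3: best P0=- P1=- P2=NH1
Op 4: best P0=- P1=NH0 P2=NH1
Op 5: best P0=NH3 P1=NH0 P2=NH1
Op 6: best P0=NH3 P1=NH2 P2=NH1
Op 7: best P0=- P1=NH2 P2=NH1
Op 8: best P0=- P1=NH2 P2=-
Op 9: best P0=NH3 P1=NH2 P2=-
Op 10: best P0=NH3 P1=NH2 P2=NH0
Op 11: best P0=NH3 P1=NH2 P2=NH0
Op 12: best P0=NH3 P1=NH2 P2=NH0

Answer: P0:NH3 P1:NH2 P2:NH0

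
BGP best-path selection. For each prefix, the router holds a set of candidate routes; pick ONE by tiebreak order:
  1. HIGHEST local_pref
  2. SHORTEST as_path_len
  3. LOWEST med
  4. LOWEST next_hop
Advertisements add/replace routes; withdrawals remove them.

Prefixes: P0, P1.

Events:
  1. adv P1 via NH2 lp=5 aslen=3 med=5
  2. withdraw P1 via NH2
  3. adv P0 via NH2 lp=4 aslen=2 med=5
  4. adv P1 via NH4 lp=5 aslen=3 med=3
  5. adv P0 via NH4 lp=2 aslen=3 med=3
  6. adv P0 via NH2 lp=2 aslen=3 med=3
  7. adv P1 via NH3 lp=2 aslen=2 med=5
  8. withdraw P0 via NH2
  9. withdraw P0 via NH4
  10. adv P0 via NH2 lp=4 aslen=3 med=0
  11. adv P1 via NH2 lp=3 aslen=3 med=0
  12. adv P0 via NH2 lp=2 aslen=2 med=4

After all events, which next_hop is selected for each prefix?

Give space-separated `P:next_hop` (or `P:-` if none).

Answer: P0:NH2 P1:NH4

Derivation:
Op 1: best P0=- P1=NH2
Op 2: best P0=- P1=-
Op 3: best P0=NH2 P1=-
Op 4: best P0=NH2 P1=NH4
Op 5: best P0=NH2 P1=NH4
Op 6: best P0=NH2 P1=NH4
Op 7: best P0=NH2 P1=NH4
Op 8: best P0=NH4 P1=NH4
Op 9: best P0=- P1=NH4
Op 10: best P0=NH2 P1=NH4
Op 11: best P0=NH2 P1=NH4
Op 12: best P0=NH2 P1=NH4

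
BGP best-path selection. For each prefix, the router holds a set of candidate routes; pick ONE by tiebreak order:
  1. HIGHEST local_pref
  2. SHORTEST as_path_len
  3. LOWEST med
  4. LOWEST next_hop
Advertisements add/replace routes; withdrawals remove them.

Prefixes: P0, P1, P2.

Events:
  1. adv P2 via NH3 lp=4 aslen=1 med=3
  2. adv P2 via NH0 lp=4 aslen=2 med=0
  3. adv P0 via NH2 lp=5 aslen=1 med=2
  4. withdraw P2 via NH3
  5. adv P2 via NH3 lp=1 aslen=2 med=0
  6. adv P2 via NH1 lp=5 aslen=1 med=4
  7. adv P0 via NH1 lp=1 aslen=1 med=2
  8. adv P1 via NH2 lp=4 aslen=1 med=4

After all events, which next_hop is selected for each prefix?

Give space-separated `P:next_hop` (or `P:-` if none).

Answer: P0:NH2 P1:NH2 P2:NH1

Derivation:
Op 1: best P0=- P1=- P2=NH3
Op 2: best P0=- P1=- P2=NH3
Op 3: best P0=NH2 P1=- P2=NH3
Op 4: best P0=NH2 P1=- P2=NH0
Op 5: best P0=NH2 P1=- P2=NH0
Op 6: best P0=NH2 P1=- P2=NH1
Op 7: best P0=NH2 P1=- P2=NH1
Op 8: best P0=NH2 P1=NH2 P2=NH1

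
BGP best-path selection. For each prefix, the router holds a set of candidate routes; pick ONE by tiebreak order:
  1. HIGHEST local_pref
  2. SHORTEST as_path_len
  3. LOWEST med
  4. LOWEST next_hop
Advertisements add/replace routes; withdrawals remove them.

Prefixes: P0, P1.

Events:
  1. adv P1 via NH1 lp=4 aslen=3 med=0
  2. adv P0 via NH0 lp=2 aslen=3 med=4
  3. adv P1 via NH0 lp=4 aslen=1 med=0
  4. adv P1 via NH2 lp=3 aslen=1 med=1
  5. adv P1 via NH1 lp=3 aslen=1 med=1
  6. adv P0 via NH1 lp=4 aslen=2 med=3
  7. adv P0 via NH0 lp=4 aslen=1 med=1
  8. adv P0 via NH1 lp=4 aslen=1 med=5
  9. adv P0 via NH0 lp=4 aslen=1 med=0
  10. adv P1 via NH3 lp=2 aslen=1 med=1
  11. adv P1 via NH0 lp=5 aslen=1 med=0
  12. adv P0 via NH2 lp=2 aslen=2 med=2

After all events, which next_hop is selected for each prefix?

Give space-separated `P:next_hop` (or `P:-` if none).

Op 1: best P0=- P1=NH1
Op 2: best P0=NH0 P1=NH1
Op 3: best P0=NH0 P1=NH0
Op 4: best P0=NH0 P1=NH0
Op 5: best P0=NH0 P1=NH0
Op 6: best P0=NH1 P1=NH0
Op 7: best P0=NH0 P1=NH0
Op 8: best P0=NH0 P1=NH0
Op 9: best P0=NH0 P1=NH0
Op 10: best P0=NH0 P1=NH0
Op 11: best P0=NH0 P1=NH0
Op 12: best P0=NH0 P1=NH0

Answer: P0:NH0 P1:NH0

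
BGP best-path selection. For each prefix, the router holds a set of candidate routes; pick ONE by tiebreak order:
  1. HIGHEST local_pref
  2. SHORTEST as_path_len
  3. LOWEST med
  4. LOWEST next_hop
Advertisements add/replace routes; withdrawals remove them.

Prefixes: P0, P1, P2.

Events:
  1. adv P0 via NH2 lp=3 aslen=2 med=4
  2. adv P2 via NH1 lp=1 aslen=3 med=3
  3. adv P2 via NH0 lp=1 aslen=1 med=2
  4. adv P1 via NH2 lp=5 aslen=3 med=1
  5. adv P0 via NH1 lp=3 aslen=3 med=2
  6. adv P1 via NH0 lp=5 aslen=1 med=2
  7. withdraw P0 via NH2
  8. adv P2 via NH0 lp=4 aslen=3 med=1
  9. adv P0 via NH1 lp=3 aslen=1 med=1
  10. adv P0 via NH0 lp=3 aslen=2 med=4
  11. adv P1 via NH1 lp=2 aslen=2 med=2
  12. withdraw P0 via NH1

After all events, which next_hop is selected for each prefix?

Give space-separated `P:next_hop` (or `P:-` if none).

Op 1: best P0=NH2 P1=- P2=-
Op 2: best P0=NH2 P1=- P2=NH1
Op 3: best P0=NH2 P1=- P2=NH0
Op 4: best P0=NH2 P1=NH2 P2=NH0
Op 5: best P0=NH2 P1=NH2 P2=NH0
Op 6: best P0=NH2 P1=NH0 P2=NH0
Op 7: best P0=NH1 P1=NH0 P2=NH0
Op 8: best P0=NH1 P1=NH0 P2=NH0
Op 9: best P0=NH1 P1=NH0 P2=NH0
Op 10: best P0=NH1 P1=NH0 P2=NH0
Op 11: best P0=NH1 P1=NH0 P2=NH0
Op 12: best P0=NH0 P1=NH0 P2=NH0

Answer: P0:NH0 P1:NH0 P2:NH0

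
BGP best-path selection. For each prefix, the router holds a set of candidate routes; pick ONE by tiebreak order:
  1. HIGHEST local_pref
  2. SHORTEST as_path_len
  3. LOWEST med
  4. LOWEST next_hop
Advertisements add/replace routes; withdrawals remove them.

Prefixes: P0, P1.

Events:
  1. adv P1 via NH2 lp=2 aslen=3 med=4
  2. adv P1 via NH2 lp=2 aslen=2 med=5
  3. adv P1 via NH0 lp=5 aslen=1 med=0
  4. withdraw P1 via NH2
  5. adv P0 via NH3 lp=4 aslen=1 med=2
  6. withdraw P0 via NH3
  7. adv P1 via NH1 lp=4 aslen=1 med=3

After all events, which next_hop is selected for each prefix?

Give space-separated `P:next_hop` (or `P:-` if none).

Op 1: best P0=- P1=NH2
Op 2: best P0=- P1=NH2
Op 3: best P0=- P1=NH0
Op 4: best P0=- P1=NH0
Op 5: best P0=NH3 P1=NH0
Op 6: best P0=- P1=NH0
Op 7: best P0=- P1=NH0

Answer: P0:- P1:NH0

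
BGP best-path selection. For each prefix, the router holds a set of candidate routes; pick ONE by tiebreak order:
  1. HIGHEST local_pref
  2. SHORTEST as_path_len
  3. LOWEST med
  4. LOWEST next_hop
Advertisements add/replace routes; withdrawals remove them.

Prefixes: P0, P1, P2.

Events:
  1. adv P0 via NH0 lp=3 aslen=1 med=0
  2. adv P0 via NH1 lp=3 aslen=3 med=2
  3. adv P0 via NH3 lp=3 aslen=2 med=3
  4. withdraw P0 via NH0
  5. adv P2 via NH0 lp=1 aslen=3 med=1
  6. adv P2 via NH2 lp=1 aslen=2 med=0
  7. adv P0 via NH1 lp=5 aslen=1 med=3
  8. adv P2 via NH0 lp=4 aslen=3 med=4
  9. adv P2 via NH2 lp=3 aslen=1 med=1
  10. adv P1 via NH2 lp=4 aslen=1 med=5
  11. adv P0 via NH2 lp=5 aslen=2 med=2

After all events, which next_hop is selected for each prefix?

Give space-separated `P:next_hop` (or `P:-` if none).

Op 1: best P0=NH0 P1=- P2=-
Op 2: best P0=NH0 P1=- P2=-
Op 3: best P0=NH0 P1=- P2=-
Op 4: best P0=NH3 P1=- P2=-
Op 5: best P0=NH3 P1=- P2=NH0
Op 6: best P0=NH3 P1=- P2=NH2
Op 7: best P0=NH1 P1=- P2=NH2
Op 8: best P0=NH1 P1=- P2=NH0
Op 9: best P0=NH1 P1=- P2=NH0
Op 10: best P0=NH1 P1=NH2 P2=NH0
Op 11: best P0=NH1 P1=NH2 P2=NH0

Answer: P0:NH1 P1:NH2 P2:NH0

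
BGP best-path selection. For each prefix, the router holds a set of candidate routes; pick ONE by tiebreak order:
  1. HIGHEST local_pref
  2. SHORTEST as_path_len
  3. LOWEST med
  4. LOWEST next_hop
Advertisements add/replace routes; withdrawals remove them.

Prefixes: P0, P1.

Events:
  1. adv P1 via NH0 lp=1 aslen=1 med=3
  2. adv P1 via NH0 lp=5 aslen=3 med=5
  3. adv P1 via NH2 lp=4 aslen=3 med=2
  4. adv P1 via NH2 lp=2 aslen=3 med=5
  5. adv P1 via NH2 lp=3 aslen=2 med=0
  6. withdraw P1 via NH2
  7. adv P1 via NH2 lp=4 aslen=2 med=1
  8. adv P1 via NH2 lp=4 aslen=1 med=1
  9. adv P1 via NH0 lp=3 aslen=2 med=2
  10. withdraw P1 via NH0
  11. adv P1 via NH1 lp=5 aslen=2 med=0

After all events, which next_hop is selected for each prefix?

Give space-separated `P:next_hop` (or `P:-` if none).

Op 1: best P0=- P1=NH0
Op 2: best P0=- P1=NH0
Op 3: best P0=- P1=NH0
Op 4: best P0=- P1=NH0
Op 5: best P0=- P1=NH0
Op 6: best P0=- P1=NH0
Op 7: best P0=- P1=NH0
Op 8: best P0=- P1=NH0
Op 9: best P0=- P1=NH2
Op 10: best P0=- P1=NH2
Op 11: best P0=- P1=NH1

Answer: P0:- P1:NH1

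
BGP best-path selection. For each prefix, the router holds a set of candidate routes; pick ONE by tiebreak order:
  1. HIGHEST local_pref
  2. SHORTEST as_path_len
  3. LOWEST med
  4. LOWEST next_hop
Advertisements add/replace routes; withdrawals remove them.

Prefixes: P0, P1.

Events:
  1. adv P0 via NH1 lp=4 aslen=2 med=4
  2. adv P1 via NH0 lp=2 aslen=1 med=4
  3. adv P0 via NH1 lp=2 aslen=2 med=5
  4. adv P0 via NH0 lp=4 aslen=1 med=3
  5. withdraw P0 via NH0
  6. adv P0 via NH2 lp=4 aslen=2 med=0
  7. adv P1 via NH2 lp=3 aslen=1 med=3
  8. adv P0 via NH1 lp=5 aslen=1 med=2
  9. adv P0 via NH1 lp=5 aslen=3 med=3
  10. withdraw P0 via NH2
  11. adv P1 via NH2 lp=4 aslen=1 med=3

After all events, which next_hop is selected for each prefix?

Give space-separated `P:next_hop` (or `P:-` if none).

Op 1: best P0=NH1 P1=-
Op 2: best P0=NH1 P1=NH0
Op 3: best P0=NH1 P1=NH0
Op 4: best P0=NH0 P1=NH0
Op 5: best P0=NH1 P1=NH0
Op 6: best P0=NH2 P1=NH0
Op 7: best P0=NH2 P1=NH2
Op 8: best P0=NH1 P1=NH2
Op 9: best P0=NH1 P1=NH2
Op 10: best P0=NH1 P1=NH2
Op 11: best P0=NH1 P1=NH2

Answer: P0:NH1 P1:NH2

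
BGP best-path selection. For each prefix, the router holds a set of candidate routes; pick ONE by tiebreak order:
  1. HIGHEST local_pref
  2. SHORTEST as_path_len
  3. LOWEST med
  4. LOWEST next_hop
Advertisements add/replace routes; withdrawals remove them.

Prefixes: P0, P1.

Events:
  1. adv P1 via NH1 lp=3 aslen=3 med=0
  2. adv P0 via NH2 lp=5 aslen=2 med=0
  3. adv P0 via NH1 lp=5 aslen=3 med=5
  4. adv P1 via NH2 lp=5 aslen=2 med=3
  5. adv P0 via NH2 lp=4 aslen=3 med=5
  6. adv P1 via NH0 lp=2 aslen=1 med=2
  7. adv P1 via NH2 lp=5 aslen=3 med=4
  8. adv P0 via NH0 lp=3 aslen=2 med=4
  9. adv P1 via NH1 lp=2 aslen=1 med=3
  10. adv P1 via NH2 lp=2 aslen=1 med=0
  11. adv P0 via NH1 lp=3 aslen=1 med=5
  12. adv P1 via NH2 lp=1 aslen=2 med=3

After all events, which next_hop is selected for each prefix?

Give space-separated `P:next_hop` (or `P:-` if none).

Answer: P0:NH2 P1:NH0

Derivation:
Op 1: best P0=- P1=NH1
Op 2: best P0=NH2 P1=NH1
Op 3: best P0=NH2 P1=NH1
Op 4: best P0=NH2 P1=NH2
Op 5: best P0=NH1 P1=NH2
Op 6: best P0=NH1 P1=NH2
Op 7: best P0=NH1 P1=NH2
Op 8: best P0=NH1 P1=NH2
Op 9: best P0=NH1 P1=NH2
Op 10: best P0=NH1 P1=NH2
Op 11: best P0=NH2 P1=NH2
Op 12: best P0=NH2 P1=NH0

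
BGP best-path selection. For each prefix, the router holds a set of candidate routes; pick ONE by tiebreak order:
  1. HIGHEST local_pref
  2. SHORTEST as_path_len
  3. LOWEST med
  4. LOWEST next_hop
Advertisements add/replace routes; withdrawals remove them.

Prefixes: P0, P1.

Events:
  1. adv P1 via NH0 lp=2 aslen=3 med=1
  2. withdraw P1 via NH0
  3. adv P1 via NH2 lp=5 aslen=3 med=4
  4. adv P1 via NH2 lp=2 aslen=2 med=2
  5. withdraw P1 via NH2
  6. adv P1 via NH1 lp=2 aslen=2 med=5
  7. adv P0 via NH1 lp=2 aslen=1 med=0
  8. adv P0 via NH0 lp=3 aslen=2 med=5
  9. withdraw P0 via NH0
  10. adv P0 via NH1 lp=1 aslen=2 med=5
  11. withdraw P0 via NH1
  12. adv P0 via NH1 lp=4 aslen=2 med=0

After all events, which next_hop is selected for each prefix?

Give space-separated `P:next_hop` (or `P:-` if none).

Op 1: best P0=- P1=NH0
Op 2: best P0=- P1=-
Op 3: best P0=- P1=NH2
Op 4: best P0=- P1=NH2
Op 5: best P0=- P1=-
Op 6: best P0=- P1=NH1
Op 7: best P0=NH1 P1=NH1
Op 8: best P0=NH0 P1=NH1
Op 9: best P0=NH1 P1=NH1
Op 10: best P0=NH1 P1=NH1
Op 11: best P0=- P1=NH1
Op 12: best P0=NH1 P1=NH1

Answer: P0:NH1 P1:NH1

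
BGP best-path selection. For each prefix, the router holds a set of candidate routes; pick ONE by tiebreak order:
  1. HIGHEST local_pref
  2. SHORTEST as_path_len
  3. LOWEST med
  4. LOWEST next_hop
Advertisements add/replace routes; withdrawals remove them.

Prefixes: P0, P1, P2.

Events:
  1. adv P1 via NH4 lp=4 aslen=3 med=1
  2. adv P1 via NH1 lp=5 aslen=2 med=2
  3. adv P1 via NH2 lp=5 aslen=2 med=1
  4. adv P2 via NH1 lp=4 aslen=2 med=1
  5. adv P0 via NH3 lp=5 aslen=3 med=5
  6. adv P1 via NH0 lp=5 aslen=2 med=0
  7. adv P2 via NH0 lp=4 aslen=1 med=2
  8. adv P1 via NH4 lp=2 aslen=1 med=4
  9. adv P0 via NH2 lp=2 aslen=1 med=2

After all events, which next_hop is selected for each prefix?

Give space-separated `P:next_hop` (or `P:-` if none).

Op 1: best P0=- P1=NH4 P2=-
Op 2: best P0=- P1=NH1 P2=-
Op 3: best P0=- P1=NH2 P2=-
Op 4: best P0=- P1=NH2 P2=NH1
Op 5: best P0=NH3 P1=NH2 P2=NH1
Op 6: best P0=NH3 P1=NH0 P2=NH1
Op 7: best P0=NH3 P1=NH0 P2=NH0
Op 8: best P0=NH3 P1=NH0 P2=NH0
Op 9: best P0=NH3 P1=NH0 P2=NH0

Answer: P0:NH3 P1:NH0 P2:NH0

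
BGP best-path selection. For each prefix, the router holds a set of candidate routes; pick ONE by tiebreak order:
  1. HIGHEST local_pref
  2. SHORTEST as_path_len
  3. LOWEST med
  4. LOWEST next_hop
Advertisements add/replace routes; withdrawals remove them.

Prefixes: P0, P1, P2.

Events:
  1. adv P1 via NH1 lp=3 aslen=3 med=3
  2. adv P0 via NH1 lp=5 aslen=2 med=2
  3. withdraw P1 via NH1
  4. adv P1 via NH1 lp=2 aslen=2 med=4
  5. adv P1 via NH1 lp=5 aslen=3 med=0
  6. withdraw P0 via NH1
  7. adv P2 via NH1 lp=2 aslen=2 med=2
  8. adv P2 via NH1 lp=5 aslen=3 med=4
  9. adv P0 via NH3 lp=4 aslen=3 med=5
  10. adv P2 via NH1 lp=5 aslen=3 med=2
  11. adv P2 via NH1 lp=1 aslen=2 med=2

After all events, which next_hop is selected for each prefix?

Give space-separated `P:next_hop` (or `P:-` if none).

Op 1: best P0=- P1=NH1 P2=-
Op 2: best P0=NH1 P1=NH1 P2=-
Op 3: best P0=NH1 P1=- P2=-
Op 4: best P0=NH1 P1=NH1 P2=-
Op 5: best P0=NH1 P1=NH1 P2=-
Op 6: best P0=- P1=NH1 P2=-
Op 7: best P0=- P1=NH1 P2=NH1
Op 8: best P0=- P1=NH1 P2=NH1
Op 9: best P0=NH3 P1=NH1 P2=NH1
Op 10: best P0=NH3 P1=NH1 P2=NH1
Op 11: best P0=NH3 P1=NH1 P2=NH1

Answer: P0:NH3 P1:NH1 P2:NH1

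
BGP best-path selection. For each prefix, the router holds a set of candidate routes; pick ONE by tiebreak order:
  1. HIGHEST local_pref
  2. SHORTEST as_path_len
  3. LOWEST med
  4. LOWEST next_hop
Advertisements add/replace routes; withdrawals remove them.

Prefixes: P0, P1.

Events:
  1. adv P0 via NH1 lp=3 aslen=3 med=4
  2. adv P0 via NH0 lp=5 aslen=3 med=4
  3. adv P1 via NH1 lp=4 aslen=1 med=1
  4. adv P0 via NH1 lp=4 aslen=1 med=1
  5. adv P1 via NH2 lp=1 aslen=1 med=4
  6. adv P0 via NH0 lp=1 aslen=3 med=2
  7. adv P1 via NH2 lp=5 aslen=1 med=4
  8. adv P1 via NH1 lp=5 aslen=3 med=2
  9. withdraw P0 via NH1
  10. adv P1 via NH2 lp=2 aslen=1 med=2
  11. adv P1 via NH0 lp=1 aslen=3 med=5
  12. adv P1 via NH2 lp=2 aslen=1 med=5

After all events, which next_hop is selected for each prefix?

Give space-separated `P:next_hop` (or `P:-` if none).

Op 1: best P0=NH1 P1=-
Op 2: best P0=NH0 P1=-
Op 3: best P0=NH0 P1=NH1
Op 4: best P0=NH0 P1=NH1
Op 5: best P0=NH0 P1=NH1
Op 6: best P0=NH1 P1=NH1
Op 7: best P0=NH1 P1=NH2
Op 8: best P0=NH1 P1=NH2
Op 9: best P0=NH0 P1=NH2
Op 10: best P0=NH0 P1=NH1
Op 11: best P0=NH0 P1=NH1
Op 12: best P0=NH0 P1=NH1

Answer: P0:NH0 P1:NH1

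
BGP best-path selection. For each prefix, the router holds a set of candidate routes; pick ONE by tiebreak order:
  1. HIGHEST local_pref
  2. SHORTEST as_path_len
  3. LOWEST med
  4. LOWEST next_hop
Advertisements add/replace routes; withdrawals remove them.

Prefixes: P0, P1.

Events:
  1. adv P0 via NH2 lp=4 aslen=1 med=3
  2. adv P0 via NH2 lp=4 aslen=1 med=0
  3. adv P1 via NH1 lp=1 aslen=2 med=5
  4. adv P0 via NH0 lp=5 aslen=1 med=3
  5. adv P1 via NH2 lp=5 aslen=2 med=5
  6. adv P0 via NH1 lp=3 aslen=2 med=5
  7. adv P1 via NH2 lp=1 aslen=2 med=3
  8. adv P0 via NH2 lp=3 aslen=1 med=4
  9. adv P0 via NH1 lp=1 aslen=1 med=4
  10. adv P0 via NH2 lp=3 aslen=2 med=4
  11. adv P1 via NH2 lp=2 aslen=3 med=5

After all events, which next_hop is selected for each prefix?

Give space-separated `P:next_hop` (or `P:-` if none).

Answer: P0:NH0 P1:NH2

Derivation:
Op 1: best P0=NH2 P1=-
Op 2: best P0=NH2 P1=-
Op 3: best P0=NH2 P1=NH1
Op 4: best P0=NH0 P1=NH1
Op 5: best P0=NH0 P1=NH2
Op 6: best P0=NH0 P1=NH2
Op 7: best P0=NH0 P1=NH2
Op 8: best P0=NH0 P1=NH2
Op 9: best P0=NH0 P1=NH2
Op 10: best P0=NH0 P1=NH2
Op 11: best P0=NH0 P1=NH2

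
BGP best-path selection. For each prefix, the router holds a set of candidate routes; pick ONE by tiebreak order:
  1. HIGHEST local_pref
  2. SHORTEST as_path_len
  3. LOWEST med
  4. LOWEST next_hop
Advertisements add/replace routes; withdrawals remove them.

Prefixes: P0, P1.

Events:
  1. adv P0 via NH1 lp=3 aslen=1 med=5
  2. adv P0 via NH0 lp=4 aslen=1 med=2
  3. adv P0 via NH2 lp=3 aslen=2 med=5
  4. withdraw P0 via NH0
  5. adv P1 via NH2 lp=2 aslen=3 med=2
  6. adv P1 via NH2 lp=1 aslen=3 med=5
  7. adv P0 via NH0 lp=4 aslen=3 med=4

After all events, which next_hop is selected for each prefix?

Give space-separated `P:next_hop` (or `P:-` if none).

Op 1: best P0=NH1 P1=-
Op 2: best P0=NH0 P1=-
Op 3: best P0=NH0 P1=-
Op 4: best P0=NH1 P1=-
Op 5: best P0=NH1 P1=NH2
Op 6: best P0=NH1 P1=NH2
Op 7: best P0=NH0 P1=NH2

Answer: P0:NH0 P1:NH2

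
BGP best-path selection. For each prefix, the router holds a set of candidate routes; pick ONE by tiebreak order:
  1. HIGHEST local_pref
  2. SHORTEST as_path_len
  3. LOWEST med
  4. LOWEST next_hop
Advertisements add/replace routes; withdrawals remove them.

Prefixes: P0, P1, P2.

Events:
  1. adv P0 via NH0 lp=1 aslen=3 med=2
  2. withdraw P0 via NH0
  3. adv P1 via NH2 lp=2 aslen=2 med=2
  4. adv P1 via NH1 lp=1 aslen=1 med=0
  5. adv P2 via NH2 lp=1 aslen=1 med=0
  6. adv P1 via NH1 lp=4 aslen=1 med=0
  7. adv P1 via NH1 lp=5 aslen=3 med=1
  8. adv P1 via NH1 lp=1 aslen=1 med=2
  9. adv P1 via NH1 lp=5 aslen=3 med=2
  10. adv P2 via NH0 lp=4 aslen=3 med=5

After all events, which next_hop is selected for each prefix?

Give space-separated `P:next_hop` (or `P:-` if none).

Answer: P0:- P1:NH1 P2:NH0

Derivation:
Op 1: best P0=NH0 P1=- P2=-
Op 2: best P0=- P1=- P2=-
Op 3: best P0=- P1=NH2 P2=-
Op 4: best P0=- P1=NH2 P2=-
Op 5: best P0=- P1=NH2 P2=NH2
Op 6: best P0=- P1=NH1 P2=NH2
Op 7: best P0=- P1=NH1 P2=NH2
Op 8: best P0=- P1=NH2 P2=NH2
Op 9: best P0=- P1=NH1 P2=NH2
Op 10: best P0=- P1=NH1 P2=NH0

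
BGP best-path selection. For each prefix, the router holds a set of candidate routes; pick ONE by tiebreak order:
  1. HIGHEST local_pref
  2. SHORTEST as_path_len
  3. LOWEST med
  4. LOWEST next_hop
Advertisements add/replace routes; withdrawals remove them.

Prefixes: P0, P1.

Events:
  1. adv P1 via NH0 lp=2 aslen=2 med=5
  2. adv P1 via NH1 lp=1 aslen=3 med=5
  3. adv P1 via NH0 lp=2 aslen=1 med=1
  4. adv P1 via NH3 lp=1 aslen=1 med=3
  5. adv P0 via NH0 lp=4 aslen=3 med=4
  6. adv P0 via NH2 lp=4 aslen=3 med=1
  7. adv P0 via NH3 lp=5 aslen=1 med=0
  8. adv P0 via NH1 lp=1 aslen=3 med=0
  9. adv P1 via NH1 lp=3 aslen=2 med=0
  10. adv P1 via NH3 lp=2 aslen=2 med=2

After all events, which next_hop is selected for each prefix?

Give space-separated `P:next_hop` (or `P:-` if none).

Op 1: best P0=- P1=NH0
Op 2: best P0=- P1=NH0
Op 3: best P0=- P1=NH0
Op 4: best P0=- P1=NH0
Op 5: best P0=NH0 P1=NH0
Op 6: best P0=NH2 P1=NH0
Op 7: best P0=NH3 P1=NH0
Op 8: best P0=NH3 P1=NH0
Op 9: best P0=NH3 P1=NH1
Op 10: best P0=NH3 P1=NH1

Answer: P0:NH3 P1:NH1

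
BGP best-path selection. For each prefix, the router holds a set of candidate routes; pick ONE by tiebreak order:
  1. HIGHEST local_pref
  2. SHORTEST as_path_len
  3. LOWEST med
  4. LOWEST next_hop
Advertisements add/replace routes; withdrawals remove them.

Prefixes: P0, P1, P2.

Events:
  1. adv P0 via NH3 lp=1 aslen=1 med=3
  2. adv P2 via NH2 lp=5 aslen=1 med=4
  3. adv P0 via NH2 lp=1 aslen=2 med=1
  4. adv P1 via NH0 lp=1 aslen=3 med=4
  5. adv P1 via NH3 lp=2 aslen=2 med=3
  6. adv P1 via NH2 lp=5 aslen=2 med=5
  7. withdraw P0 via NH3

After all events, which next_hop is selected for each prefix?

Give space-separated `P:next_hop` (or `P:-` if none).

Op 1: best P0=NH3 P1=- P2=-
Op 2: best P0=NH3 P1=- P2=NH2
Op 3: best P0=NH3 P1=- P2=NH2
Op 4: best P0=NH3 P1=NH0 P2=NH2
Op 5: best P0=NH3 P1=NH3 P2=NH2
Op 6: best P0=NH3 P1=NH2 P2=NH2
Op 7: best P0=NH2 P1=NH2 P2=NH2

Answer: P0:NH2 P1:NH2 P2:NH2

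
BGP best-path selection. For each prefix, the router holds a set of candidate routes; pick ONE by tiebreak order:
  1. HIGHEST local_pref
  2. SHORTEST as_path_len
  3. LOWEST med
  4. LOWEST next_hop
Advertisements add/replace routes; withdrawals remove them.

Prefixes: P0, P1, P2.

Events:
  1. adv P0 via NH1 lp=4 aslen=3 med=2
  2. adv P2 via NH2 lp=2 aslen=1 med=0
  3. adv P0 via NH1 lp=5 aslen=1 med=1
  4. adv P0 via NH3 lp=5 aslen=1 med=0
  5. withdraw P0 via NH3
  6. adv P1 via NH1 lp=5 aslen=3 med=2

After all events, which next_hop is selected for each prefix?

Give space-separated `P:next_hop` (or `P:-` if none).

Answer: P0:NH1 P1:NH1 P2:NH2

Derivation:
Op 1: best P0=NH1 P1=- P2=-
Op 2: best P0=NH1 P1=- P2=NH2
Op 3: best P0=NH1 P1=- P2=NH2
Op 4: best P0=NH3 P1=- P2=NH2
Op 5: best P0=NH1 P1=- P2=NH2
Op 6: best P0=NH1 P1=NH1 P2=NH2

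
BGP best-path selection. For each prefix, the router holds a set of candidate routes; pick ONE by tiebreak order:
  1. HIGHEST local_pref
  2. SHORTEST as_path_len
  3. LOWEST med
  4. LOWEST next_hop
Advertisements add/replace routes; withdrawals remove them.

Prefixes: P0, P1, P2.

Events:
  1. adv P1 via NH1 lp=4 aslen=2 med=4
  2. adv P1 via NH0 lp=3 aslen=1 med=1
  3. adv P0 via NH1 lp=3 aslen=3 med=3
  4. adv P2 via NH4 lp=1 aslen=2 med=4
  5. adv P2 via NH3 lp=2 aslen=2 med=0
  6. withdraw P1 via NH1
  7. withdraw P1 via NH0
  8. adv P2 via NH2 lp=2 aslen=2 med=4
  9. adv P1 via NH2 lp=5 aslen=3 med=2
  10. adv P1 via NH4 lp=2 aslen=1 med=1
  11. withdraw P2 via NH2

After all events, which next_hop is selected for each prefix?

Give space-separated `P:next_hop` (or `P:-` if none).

Answer: P0:NH1 P1:NH2 P2:NH3

Derivation:
Op 1: best P0=- P1=NH1 P2=-
Op 2: best P0=- P1=NH1 P2=-
Op 3: best P0=NH1 P1=NH1 P2=-
Op 4: best P0=NH1 P1=NH1 P2=NH4
Op 5: best P0=NH1 P1=NH1 P2=NH3
Op 6: best P0=NH1 P1=NH0 P2=NH3
Op 7: best P0=NH1 P1=- P2=NH3
Op 8: best P0=NH1 P1=- P2=NH3
Op 9: best P0=NH1 P1=NH2 P2=NH3
Op 10: best P0=NH1 P1=NH2 P2=NH3
Op 11: best P0=NH1 P1=NH2 P2=NH3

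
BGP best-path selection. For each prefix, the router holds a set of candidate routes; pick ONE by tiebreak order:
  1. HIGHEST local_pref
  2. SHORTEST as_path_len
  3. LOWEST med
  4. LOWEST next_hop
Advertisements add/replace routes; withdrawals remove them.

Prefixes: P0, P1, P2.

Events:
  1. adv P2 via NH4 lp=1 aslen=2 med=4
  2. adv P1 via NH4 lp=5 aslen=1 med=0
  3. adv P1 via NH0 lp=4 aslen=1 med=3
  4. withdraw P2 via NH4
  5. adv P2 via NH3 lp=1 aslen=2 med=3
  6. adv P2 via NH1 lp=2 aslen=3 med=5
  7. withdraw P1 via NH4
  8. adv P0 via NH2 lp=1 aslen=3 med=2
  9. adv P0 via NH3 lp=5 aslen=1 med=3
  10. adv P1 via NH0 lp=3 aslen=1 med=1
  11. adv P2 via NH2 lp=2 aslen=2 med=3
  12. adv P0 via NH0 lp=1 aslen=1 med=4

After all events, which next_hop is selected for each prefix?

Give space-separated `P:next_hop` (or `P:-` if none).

Answer: P0:NH3 P1:NH0 P2:NH2

Derivation:
Op 1: best P0=- P1=- P2=NH4
Op 2: best P0=- P1=NH4 P2=NH4
Op 3: best P0=- P1=NH4 P2=NH4
Op 4: best P0=- P1=NH4 P2=-
Op 5: best P0=- P1=NH4 P2=NH3
Op 6: best P0=- P1=NH4 P2=NH1
Op 7: best P0=- P1=NH0 P2=NH1
Op 8: best P0=NH2 P1=NH0 P2=NH1
Op 9: best P0=NH3 P1=NH0 P2=NH1
Op 10: best P0=NH3 P1=NH0 P2=NH1
Op 11: best P0=NH3 P1=NH0 P2=NH2
Op 12: best P0=NH3 P1=NH0 P2=NH2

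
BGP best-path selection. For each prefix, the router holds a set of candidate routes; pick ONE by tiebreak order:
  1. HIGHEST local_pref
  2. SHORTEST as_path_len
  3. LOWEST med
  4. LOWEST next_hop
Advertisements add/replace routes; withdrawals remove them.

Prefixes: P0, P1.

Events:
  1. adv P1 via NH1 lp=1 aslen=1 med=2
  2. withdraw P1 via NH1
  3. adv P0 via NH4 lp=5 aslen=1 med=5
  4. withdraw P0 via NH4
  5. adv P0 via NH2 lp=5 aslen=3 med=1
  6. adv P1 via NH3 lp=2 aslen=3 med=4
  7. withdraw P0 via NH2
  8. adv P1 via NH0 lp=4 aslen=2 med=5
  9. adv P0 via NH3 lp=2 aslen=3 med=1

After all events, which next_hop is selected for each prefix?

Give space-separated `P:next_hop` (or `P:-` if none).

Op 1: best P0=- P1=NH1
Op 2: best P0=- P1=-
Op 3: best P0=NH4 P1=-
Op 4: best P0=- P1=-
Op 5: best P0=NH2 P1=-
Op 6: best P0=NH2 P1=NH3
Op 7: best P0=- P1=NH3
Op 8: best P0=- P1=NH0
Op 9: best P0=NH3 P1=NH0

Answer: P0:NH3 P1:NH0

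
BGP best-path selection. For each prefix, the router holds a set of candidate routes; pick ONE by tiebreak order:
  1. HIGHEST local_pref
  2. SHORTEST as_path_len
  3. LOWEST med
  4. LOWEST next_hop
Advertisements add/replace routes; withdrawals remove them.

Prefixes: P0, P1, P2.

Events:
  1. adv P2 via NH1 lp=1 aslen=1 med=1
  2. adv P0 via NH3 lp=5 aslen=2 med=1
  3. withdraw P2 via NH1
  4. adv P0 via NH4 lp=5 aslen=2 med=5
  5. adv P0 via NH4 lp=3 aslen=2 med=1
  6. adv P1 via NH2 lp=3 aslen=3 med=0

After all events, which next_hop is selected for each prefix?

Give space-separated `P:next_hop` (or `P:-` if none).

Op 1: best P0=- P1=- P2=NH1
Op 2: best P0=NH3 P1=- P2=NH1
Op 3: best P0=NH3 P1=- P2=-
Op 4: best P0=NH3 P1=- P2=-
Op 5: best P0=NH3 P1=- P2=-
Op 6: best P0=NH3 P1=NH2 P2=-

Answer: P0:NH3 P1:NH2 P2:-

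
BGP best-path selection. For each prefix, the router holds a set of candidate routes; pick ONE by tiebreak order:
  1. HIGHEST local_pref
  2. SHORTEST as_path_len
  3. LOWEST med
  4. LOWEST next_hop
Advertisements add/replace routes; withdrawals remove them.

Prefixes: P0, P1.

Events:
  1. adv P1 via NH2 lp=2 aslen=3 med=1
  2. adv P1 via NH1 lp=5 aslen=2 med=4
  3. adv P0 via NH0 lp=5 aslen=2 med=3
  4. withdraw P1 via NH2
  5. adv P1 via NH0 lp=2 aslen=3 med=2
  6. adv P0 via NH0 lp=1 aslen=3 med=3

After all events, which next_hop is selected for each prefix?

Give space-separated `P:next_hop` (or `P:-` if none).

Op 1: best P0=- P1=NH2
Op 2: best P0=- P1=NH1
Op 3: best P0=NH0 P1=NH1
Op 4: best P0=NH0 P1=NH1
Op 5: best P0=NH0 P1=NH1
Op 6: best P0=NH0 P1=NH1

Answer: P0:NH0 P1:NH1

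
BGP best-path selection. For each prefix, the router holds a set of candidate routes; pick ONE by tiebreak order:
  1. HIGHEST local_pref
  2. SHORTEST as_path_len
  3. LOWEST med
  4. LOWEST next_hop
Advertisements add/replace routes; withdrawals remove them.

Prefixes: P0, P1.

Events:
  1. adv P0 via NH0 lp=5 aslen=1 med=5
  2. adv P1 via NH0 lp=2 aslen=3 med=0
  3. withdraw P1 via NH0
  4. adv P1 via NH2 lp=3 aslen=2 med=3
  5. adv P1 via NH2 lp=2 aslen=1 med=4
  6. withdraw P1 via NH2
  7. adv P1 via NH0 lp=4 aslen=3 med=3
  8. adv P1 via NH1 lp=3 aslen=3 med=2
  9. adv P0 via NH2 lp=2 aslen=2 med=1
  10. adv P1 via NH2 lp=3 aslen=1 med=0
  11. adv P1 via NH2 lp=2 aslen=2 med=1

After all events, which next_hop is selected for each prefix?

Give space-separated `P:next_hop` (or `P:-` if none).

Answer: P0:NH0 P1:NH0

Derivation:
Op 1: best P0=NH0 P1=-
Op 2: best P0=NH0 P1=NH0
Op 3: best P0=NH0 P1=-
Op 4: best P0=NH0 P1=NH2
Op 5: best P0=NH0 P1=NH2
Op 6: best P0=NH0 P1=-
Op 7: best P0=NH0 P1=NH0
Op 8: best P0=NH0 P1=NH0
Op 9: best P0=NH0 P1=NH0
Op 10: best P0=NH0 P1=NH0
Op 11: best P0=NH0 P1=NH0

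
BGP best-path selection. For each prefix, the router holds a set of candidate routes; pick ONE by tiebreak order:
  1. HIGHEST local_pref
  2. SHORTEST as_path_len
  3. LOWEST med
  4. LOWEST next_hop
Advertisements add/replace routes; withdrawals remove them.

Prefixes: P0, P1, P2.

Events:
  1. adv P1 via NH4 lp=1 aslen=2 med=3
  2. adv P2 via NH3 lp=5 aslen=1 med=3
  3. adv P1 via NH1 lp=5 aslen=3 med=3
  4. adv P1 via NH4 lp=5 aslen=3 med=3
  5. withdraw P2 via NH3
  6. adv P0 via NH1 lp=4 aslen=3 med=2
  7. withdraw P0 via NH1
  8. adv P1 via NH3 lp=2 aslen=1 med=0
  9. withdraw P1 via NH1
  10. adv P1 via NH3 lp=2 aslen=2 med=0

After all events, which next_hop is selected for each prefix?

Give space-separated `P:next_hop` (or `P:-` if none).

Op 1: best P0=- P1=NH4 P2=-
Op 2: best P0=- P1=NH4 P2=NH3
Op 3: best P0=- P1=NH1 P2=NH3
Op 4: best P0=- P1=NH1 P2=NH3
Op 5: best P0=- P1=NH1 P2=-
Op 6: best P0=NH1 P1=NH1 P2=-
Op 7: best P0=- P1=NH1 P2=-
Op 8: best P0=- P1=NH1 P2=-
Op 9: best P0=- P1=NH4 P2=-
Op 10: best P0=- P1=NH4 P2=-

Answer: P0:- P1:NH4 P2:-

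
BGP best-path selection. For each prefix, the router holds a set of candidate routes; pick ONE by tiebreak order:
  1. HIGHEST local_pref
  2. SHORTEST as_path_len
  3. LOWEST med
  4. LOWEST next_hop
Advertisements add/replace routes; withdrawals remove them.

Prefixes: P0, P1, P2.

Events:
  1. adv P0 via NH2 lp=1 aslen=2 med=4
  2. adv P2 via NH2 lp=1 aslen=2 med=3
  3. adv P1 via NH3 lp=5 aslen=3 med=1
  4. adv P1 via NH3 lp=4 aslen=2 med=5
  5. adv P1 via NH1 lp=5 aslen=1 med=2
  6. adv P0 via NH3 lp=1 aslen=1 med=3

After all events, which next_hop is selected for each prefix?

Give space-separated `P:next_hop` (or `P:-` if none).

Op 1: best P0=NH2 P1=- P2=-
Op 2: best P0=NH2 P1=- P2=NH2
Op 3: best P0=NH2 P1=NH3 P2=NH2
Op 4: best P0=NH2 P1=NH3 P2=NH2
Op 5: best P0=NH2 P1=NH1 P2=NH2
Op 6: best P0=NH3 P1=NH1 P2=NH2

Answer: P0:NH3 P1:NH1 P2:NH2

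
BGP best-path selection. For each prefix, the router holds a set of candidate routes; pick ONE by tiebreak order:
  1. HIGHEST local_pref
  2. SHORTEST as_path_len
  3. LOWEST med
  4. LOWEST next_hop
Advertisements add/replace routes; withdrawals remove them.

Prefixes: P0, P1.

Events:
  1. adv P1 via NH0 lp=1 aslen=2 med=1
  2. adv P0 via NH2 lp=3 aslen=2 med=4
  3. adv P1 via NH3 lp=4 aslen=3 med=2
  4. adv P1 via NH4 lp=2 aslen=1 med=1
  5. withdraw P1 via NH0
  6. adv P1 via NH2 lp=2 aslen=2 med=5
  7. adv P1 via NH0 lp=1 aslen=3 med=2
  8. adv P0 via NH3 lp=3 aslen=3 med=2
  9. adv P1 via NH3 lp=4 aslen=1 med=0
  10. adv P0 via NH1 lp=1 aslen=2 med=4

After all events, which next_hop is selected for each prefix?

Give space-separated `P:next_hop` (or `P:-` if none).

Answer: P0:NH2 P1:NH3

Derivation:
Op 1: best P0=- P1=NH0
Op 2: best P0=NH2 P1=NH0
Op 3: best P0=NH2 P1=NH3
Op 4: best P0=NH2 P1=NH3
Op 5: best P0=NH2 P1=NH3
Op 6: best P0=NH2 P1=NH3
Op 7: best P0=NH2 P1=NH3
Op 8: best P0=NH2 P1=NH3
Op 9: best P0=NH2 P1=NH3
Op 10: best P0=NH2 P1=NH3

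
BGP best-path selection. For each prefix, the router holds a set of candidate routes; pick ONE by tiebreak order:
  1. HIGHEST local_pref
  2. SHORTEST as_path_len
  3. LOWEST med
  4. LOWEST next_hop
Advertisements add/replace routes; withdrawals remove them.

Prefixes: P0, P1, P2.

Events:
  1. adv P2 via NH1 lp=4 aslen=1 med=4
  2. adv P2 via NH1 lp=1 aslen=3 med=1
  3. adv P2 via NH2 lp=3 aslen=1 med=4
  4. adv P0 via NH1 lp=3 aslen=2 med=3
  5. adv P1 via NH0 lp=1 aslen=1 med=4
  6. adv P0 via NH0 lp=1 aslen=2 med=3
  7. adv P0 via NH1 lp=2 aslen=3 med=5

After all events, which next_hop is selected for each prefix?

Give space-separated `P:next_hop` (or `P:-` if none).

Answer: P0:NH1 P1:NH0 P2:NH2

Derivation:
Op 1: best P0=- P1=- P2=NH1
Op 2: best P0=- P1=- P2=NH1
Op 3: best P0=- P1=- P2=NH2
Op 4: best P0=NH1 P1=- P2=NH2
Op 5: best P0=NH1 P1=NH0 P2=NH2
Op 6: best P0=NH1 P1=NH0 P2=NH2
Op 7: best P0=NH1 P1=NH0 P2=NH2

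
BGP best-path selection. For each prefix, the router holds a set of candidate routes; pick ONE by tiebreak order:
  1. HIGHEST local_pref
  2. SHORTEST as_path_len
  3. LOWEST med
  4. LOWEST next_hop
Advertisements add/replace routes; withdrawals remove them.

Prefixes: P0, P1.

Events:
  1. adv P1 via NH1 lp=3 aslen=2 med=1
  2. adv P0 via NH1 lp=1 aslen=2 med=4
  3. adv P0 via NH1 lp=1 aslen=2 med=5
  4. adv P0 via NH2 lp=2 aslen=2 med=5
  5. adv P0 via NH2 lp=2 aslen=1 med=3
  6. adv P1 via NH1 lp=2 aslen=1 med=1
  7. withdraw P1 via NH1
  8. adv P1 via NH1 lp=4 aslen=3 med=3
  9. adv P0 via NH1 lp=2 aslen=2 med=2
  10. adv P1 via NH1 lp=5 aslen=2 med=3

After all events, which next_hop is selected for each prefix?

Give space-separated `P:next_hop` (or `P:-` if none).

Answer: P0:NH2 P1:NH1

Derivation:
Op 1: best P0=- P1=NH1
Op 2: best P0=NH1 P1=NH1
Op 3: best P0=NH1 P1=NH1
Op 4: best P0=NH2 P1=NH1
Op 5: best P0=NH2 P1=NH1
Op 6: best P0=NH2 P1=NH1
Op 7: best P0=NH2 P1=-
Op 8: best P0=NH2 P1=NH1
Op 9: best P0=NH2 P1=NH1
Op 10: best P0=NH2 P1=NH1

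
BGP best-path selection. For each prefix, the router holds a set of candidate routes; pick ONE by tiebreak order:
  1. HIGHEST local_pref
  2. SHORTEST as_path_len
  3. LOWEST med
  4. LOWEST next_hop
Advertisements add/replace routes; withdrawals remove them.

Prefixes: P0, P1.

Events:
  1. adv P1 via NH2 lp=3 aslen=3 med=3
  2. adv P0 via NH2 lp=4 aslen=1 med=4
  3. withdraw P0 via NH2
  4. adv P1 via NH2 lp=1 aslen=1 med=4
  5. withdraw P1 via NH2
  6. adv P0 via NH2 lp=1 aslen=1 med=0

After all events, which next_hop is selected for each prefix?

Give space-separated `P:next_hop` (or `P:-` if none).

Answer: P0:NH2 P1:-

Derivation:
Op 1: best P0=- P1=NH2
Op 2: best P0=NH2 P1=NH2
Op 3: best P0=- P1=NH2
Op 4: best P0=- P1=NH2
Op 5: best P0=- P1=-
Op 6: best P0=NH2 P1=-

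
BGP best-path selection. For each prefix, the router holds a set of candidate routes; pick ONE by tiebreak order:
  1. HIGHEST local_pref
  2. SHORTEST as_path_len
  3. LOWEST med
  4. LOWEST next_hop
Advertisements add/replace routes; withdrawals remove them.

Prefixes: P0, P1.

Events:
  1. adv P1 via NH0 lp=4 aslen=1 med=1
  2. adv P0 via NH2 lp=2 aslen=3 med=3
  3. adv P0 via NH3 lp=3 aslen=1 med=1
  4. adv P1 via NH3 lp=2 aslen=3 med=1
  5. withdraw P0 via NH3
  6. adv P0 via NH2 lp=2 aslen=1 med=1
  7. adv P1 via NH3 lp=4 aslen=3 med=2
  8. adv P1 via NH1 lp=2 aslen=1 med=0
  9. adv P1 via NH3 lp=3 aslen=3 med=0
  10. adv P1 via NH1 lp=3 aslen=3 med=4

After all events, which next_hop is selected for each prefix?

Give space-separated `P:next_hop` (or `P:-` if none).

Op 1: best P0=- P1=NH0
Op 2: best P0=NH2 P1=NH0
Op 3: best P0=NH3 P1=NH0
Op 4: best P0=NH3 P1=NH0
Op 5: best P0=NH2 P1=NH0
Op 6: best P0=NH2 P1=NH0
Op 7: best P0=NH2 P1=NH0
Op 8: best P0=NH2 P1=NH0
Op 9: best P0=NH2 P1=NH0
Op 10: best P0=NH2 P1=NH0

Answer: P0:NH2 P1:NH0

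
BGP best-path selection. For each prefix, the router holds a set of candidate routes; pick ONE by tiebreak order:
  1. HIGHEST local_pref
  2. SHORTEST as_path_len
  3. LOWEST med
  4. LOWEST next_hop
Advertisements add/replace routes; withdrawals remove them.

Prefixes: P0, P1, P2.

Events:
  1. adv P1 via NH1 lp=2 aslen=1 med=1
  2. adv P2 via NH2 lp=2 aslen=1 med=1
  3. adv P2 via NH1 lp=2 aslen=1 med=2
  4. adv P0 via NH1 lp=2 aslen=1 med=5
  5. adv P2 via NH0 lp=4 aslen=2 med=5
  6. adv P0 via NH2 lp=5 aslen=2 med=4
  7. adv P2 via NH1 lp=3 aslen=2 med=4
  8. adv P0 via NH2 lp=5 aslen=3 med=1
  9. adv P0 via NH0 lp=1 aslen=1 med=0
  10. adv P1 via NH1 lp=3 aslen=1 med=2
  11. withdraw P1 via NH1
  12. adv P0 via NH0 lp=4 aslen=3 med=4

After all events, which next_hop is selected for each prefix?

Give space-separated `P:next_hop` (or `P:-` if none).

Op 1: best P0=- P1=NH1 P2=-
Op 2: best P0=- P1=NH1 P2=NH2
Op 3: best P0=- P1=NH1 P2=NH2
Op 4: best P0=NH1 P1=NH1 P2=NH2
Op 5: best P0=NH1 P1=NH1 P2=NH0
Op 6: best P0=NH2 P1=NH1 P2=NH0
Op 7: best P0=NH2 P1=NH1 P2=NH0
Op 8: best P0=NH2 P1=NH1 P2=NH0
Op 9: best P0=NH2 P1=NH1 P2=NH0
Op 10: best P0=NH2 P1=NH1 P2=NH0
Op 11: best P0=NH2 P1=- P2=NH0
Op 12: best P0=NH2 P1=- P2=NH0

Answer: P0:NH2 P1:- P2:NH0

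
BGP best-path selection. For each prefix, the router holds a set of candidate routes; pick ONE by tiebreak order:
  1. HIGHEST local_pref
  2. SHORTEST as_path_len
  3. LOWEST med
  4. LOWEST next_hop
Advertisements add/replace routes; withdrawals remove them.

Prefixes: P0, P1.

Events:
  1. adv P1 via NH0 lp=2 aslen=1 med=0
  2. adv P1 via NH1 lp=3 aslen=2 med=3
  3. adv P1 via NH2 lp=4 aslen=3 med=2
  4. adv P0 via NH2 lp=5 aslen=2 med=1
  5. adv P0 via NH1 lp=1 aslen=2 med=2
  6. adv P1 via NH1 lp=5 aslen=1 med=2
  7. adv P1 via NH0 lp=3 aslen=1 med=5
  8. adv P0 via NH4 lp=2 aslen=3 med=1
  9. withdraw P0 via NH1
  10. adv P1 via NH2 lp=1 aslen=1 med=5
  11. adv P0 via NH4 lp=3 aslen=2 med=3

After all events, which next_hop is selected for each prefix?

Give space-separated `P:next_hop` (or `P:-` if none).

Answer: P0:NH2 P1:NH1

Derivation:
Op 1: best P0=- P1=NH0
Op 2: best P0=- P1=NH1
Op 3: best P0=- P1=NH2
Op 4: best P0=NH2 P1=NH2
Op 5: best P0=NH2 P1=NH2
Op 6: best P0=NH2 P1=NH1
Op 7: best P0=NH2 P1=NH1
Op 8: best P0=NH2 P1=NH1
Op 9: best P0=NH2 P1=NH1
Op 10: best P0=NH2 P1=NH1
Op 11: best P0=NH2 P1=NH1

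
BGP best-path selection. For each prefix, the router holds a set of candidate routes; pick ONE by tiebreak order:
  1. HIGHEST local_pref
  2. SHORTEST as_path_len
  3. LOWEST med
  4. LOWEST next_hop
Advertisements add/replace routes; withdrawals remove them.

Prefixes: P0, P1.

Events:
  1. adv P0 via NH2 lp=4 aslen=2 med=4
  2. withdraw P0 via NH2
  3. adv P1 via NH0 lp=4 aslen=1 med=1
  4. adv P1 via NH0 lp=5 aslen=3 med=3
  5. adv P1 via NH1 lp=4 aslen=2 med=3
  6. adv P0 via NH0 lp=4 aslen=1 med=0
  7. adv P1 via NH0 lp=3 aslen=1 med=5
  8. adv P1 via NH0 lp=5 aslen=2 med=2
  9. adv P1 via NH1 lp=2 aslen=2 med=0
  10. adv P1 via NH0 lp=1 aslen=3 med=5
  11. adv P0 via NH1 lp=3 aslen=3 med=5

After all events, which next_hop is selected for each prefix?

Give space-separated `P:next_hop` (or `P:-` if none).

Op 1: best P0=NH2 P1=-
Op 2: best P0=- P1=-
Op 3: best P0=- P1=NH0
Op 4: best P0=- P1=NH0
Op 5: best P0=- P1=NH0
Op 6: best P0=NH0 P1=NH0
Op 7: best P0=NH0 P1=NH1
Op 8: best P0=NH0 P1=NH0
Op 9: best P0=NH0 P1=NH0
Op 10: best P0=NH0 P1=NH1
Op 11: best P0=NH0 P1=NH1

Answer: P0:NH0 P1:NH1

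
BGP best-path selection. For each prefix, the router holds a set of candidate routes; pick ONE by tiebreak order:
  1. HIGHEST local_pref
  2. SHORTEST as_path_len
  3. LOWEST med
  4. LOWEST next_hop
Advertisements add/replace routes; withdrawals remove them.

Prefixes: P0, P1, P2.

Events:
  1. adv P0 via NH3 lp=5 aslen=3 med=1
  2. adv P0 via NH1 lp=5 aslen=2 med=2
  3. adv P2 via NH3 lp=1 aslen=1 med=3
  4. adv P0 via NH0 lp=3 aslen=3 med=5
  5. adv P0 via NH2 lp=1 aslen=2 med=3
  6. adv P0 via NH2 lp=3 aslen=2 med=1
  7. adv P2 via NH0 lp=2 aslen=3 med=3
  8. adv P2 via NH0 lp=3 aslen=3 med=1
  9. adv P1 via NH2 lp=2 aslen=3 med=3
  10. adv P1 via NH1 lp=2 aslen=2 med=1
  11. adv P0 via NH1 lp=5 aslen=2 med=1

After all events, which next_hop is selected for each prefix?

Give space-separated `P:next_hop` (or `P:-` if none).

Answer: P0:NH1 P1:NH1 P2:NH0

Derivation:
Op 1: best P0=NH3 P1=- P2=-
Op 2: best P0=NH1 P1=- P2=-
Op 3: best P0=NH1 P1=- P2=NH3
Op 4: best P0=NH1 P1=- P2=NH3
Op 5: best P0=NH1 P1=- P2=NH3
Op 6: best P0=NH1 P1=- P2=NH3
Op 7: best P0=NH1 P1=- P2=NH0
Op 8: best P0=NH1 P1=- P2=NH0
Op 9: best P0=NH1 P1=NH2 P2=NH0
Op 10: best P0=NH1 P1=NH1 P2=NH0
Op 11: best P0=NH1 P1=NH1 P2=NH0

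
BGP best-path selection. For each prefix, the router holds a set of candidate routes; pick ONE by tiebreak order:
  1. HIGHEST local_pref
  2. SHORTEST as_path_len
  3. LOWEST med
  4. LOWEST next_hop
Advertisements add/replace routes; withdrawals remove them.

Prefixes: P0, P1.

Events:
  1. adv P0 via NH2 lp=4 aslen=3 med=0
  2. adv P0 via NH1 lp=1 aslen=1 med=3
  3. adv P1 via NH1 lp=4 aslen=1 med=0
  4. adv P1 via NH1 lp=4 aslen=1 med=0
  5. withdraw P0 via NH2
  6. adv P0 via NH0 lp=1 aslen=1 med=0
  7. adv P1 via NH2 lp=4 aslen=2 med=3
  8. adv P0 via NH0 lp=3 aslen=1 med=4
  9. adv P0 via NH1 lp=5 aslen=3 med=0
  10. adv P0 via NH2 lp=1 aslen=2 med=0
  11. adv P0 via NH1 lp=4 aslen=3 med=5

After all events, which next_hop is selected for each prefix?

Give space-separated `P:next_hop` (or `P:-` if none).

Op 1: best P0=NH2 P1=-
Op 2: best P0=NH2 P1=-
Op 3: best P0=NH2 P1=NH1
Op 4: best P0=NH2 P1=NH1
Op 5: best P0=NH1 P1=NH1
Op 6: best P0=NH0 P1=NH1
Op 7: best P0=NH0 P1=NH1
Op 8: best P0=NH0 P1=NH1
Op 9: best P0=NH1 P1=NH1
Op 10: best P0=NH1 P1=NH1
Op 11: best P0=NH1 P1=NH1

Answer: P0:NH1 P1:NH1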